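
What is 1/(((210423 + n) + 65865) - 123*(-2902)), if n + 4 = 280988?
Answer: 1/914218 ≈ 1.0938e-6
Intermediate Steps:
n = 280984 (n = -4 + 280988 = 280984)
1/(((210423 + n) + 65865) - 123*(-2902)) = 1/(((210423 + 280984) + 65865) - 123*(-2902)) = 1/((491407 + 65865) + 356946) = 1/(557272 + 356946) = 1/914218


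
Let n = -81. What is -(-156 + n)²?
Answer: -56169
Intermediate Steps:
-(-156 + n)² = -(-156 - 81)² = -1*(-237)² = -1*56169 = -56169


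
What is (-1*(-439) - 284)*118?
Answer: 18290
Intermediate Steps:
(-1*(-439) - 284)*118 = (439 - 284)*118 = 155*118 = 18290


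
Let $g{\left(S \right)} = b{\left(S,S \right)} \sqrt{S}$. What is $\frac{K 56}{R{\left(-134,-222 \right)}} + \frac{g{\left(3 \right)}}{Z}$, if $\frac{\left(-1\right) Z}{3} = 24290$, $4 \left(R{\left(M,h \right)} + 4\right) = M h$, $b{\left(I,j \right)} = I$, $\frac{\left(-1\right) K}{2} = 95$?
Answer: $- \frac{10640}{7433} - \frac{\sqrt{3}}{24290} \approx -1.4315$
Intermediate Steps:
$K = -190$ ($K = \left(-2\right) 95 = -190$)
$R{\left(M,h \right)} = -4 + \frac{M h}{4}$
$Z = -72870$ ($Z = \left(-3\right) 24290 = -72870$)
$g{\left(S \right)} = S^{\frac{3}{2}}$ ($g{\left(S \right)} = S \sqrt{S} = S^{\frac{3}{2}}$)
$\frac{K 56}{R{\left(-134,-222 \right)}} + \frac{g{\left(3 \right)}}{Z} = \frac{\left(-190\right) 56}{-4 + \frac{1}{4} \left(-134\right) \left(-222\right)} + \frac{3^{\frac{3}{2}}}{-72870} = - \frac{10640}{-4 + 7437} + 3 \sqrt{3} \left(- \frac{1}{72870}\right) = - \frac{10640}{7433} - \frac{\sqrt{3}}{24290}$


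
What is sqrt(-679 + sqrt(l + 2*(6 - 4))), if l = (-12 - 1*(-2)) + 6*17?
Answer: sqrt(-679 + 4*sqrt(6)) ≈ 25.869*I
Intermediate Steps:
l = 92 (l = (-12 + 2) + 102 = -10 + 102 = 92)
sqrt(-679 + sqrt(l + 2*(6 - 4))) = sqrt(-679 + sqrt(92 + 2*(6 - 4))) = sqrt(-679 + sqrt(92 + 2*2)) = sqrt(-679 + sqrt(92 + 4)) = sqrt(-679 + sqrt(96)) = sqrt(-679 + 4*sqrt(6))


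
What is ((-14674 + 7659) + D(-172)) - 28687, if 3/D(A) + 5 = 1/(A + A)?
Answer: -61444174/1721 ≈ -35703.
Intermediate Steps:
D(A) = 3/(-5 + 1/(2*A)) (D(A) = 3/(-5 + 1/(A + A)) = 3/(-5 + 1/(2*A)))
((-14674 + 7659) + D(-172)) - 28687 = ((-14674 + 7659) - 6*(-172)/(-1 + 10*(-172))) - 28687 = (-7015 - 6*(-172)/(-1 - 1720)) - 28687 = (-7015 - 6*(-172)/(-1721)) - 28687 = (-7015 - 6*(-172)*(-1/1721)) - 28687 = (-7015 - 1032/1721) - 28687 = -12073847/1721 - 28687 = -61444174/1721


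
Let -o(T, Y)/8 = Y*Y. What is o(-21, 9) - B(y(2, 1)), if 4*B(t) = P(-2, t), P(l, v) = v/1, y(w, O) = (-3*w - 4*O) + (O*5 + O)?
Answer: -647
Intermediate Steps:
y(w, O) = -3*w + 2*O (y(w, O) = (-4*O - 3*w) + (5*O + O) = (-4*O - 3*w) + 6*O = -3*w + 2*O)
o(T, Y) = -8*Y² (o(T, Y) = -8*Y*Y = -8*Y²)
P(l, v) = v (P(l, v) = v*1 = v)
B(t) = t/4
o(-21, 9) - B(y(2, 1)) = -8*9² - (-3*2 + 2*1)/4 = -8*81 - (-6 + 2)/4 = -648 - (-4)/4 = -648 - 1*(-1) = -648 + 1 = -647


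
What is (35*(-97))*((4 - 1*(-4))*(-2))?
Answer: 54320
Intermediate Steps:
(35*(-97))*((4 - 1*(-4))*(-2)) = -3395*(4 + 4)*(-2) = -27160*(-2) = -3395*(-16) = 54320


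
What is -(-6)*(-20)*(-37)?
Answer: 4440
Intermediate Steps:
-(-6)*(-20)*(-37) = -6*20*(-37) = -120*(-37) = 4440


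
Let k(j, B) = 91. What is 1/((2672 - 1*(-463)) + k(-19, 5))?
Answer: 1/3226 ≈ 0.00030998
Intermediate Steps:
1/((2672 - 1*(-463)) + k(-19, 5)) = 1/((2672 - 1*(-463)) + 91) = 1/((2672 + 463) + 91) = 1/(3135 + 91) = 1/3226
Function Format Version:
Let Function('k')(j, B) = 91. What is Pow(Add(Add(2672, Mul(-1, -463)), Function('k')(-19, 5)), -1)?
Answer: Rational(1, 3226) ≈ 0.00030998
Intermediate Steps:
Pow(Add(Add(2672, Mul(-1, -463)), Function('k')(-19, 5)), -1) = Pow(Add(Add(2672, Mul(-1, -463)), 91), -1) = Pow(Add(Add(2672, 463), 91), -1) = Pow(Add(3135, 91), -1) = Pow(3226, -1) = Rational(1, 3226)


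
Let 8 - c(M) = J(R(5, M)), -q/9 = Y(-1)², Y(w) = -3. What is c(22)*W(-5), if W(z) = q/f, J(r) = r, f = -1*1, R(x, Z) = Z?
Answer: -1134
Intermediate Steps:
f = -1
q = -81 (q = -9*(-3)² = -9*9 = -81)
c(M) = 8 - M
W(z) = 81 (W(z) = -81/(-1) = -81*(-1) = 81)
c(22)*W(-5) = (8 - 1*22)*81 = (8 - 22)*81 = -14*81 = -1134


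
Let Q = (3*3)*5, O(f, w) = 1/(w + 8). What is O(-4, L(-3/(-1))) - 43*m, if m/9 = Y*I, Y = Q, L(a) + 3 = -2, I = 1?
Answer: -52244/3 ≈ -17415.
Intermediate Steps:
L(a) = -5 (L(a) = -3 - 2 = -5)
O(f, w) = 1/(8 + w)
Q = 45 (Q = 9*5 = 45)
Y = 45
m = 405 (m = 9*(45*1) = 9*45 = 405)
O(-4, L(-3/(-1))) - 43*m = 1/(8 - 5) - 43*405 = 1/3 - 17415 = ⅓ - 17415 = -52244/3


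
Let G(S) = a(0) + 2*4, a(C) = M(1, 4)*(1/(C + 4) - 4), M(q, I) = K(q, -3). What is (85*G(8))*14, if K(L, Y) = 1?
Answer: 10115/2 ≈ 5057.5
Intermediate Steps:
M(q, I) = 1
a(C) = -4 + 1/(4 + C) (a(C) = 1*(1/(C + 4) - 4) = 1*(1/(4 + C) - 4) = 1*(-4 + 1/(4 + C)) = -4 + 1/(4 + C))
G(S) = 17/4 (G(S) = (-15 - 4*0)/(4 + 0) + 2*4 = (-15 + 0)/4 + 8 = (1/4)*(-15) + 8 = -15/4 + 8 = 17/4)
(85*G(8))*14 = (85*(17/4))*14 = (1445/4)*14 = 10115/2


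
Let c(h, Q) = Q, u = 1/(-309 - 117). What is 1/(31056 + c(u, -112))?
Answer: 1/30944 ≈ 3.2316e-5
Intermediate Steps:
u = -1/426 (u = 1/(-426) = -1/426 ≈ -0.0023474)
1/(31056 + c(u, -112)) = 1/(31056 - 112) = 1/30944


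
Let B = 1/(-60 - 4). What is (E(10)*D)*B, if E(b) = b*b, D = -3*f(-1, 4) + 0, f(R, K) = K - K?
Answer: 0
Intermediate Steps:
f(R, K) = 0
B = -1/64 (B = 1/(-64) = -1/64 ≈ -0.015625)
D = 0 (D = -3*0 + 0 = 0 + 0 = 0)
E(b) = b**2
(E(10)*D)*B = (10**2*0)*(-1/64) = (100*0)*(-1/64) = 0*(-1/64) = 0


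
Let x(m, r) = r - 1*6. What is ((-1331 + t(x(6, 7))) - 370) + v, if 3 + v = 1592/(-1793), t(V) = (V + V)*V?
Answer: -3053278/1793 ≈ -1702.9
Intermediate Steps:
x(m, r) = -6 + r (x(m, r) = r - 6 = -6 + r)
t(V) = 2*V² (t(V) = (2*V)*V = 2*V²)
v = -6971/1793 (v = -3 + 1592/(-1793) = -3 + 1592*(-1/1793) = -3 - 1592/1793 = -6971/1793 ≈ -3.8879)
((-1331 + t(x(6, 7))) - 370) + v = ((-1331 + 2*(-6 + 7)²) - 370) - 6971/1793 = ((-1331 + 2*1²) - 370) - 6971/1793 = ((-1331 + 2*1) - 370) - 6971/1793 = ((-1331 + 2) - 370) - 6971/1793 = (-1329 - 370) - 6971/1793 = -1699 - 6971/1793 = -3053278/1793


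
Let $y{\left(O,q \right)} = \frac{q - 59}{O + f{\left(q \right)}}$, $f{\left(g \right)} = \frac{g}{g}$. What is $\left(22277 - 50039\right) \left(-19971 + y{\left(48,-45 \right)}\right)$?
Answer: $\frac{3881456778}{7} \approx 5.5449 \cdot 10^{8}$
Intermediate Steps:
$f{\left(g \right)} = 1$
$y{\left(O,q \right)} = \frac{-59 + q}{1 + O}$ ($y{\left(O,q \right)} = \frac{q - 59}{O + 1} = \frac{-59 + q}{1 + O}$)
$\left(22277 - 50039\right) \left(-19971 + y{\left(48,-45 \right)}\right) = \left(22277 - 50039\right) \left(-19971 + \frac{-59 - 45}{1 + 48}\right) = - 27762 \left(-19971 + \frac{1}{49} \left(-104\right)\right) = - 27762 \left(-19971 - \frac{104}{49}\right) = \left(-27762\right) \left(- \frac{978683}{49}\right) = \frac{3881456778}{7}$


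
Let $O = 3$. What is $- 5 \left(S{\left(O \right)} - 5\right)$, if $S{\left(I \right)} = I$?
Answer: $10$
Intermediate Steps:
$- 5 \left(S{\left(O \right)} - 5\right) = - 5 \left(3 - 5\right) = \left(-5\right) \left(-2\right) = 10$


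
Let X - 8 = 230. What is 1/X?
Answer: 1/238 ≈ 0.0042017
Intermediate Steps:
X = 238 (X = 8 + 230 = 238)
1/X = 1/238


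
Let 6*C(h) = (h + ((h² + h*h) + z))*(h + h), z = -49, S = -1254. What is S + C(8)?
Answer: -1022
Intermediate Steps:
C(h) = h*(-49 + h + 2*h²)/3 (C(h) = ((h + ((h² + h*h) - 49))*(h + h))/6 = ((h + ((h² + h²) - 49))*(2*h))/6 = ((h + (2*h² - 49))*(2*h))/6 = ((h + (-49 + 2*h²))*(2*h))/6 = ((-49 + h + 2*h²)*(2*h))/6 = (2*h*(-49 + h + 2*h²))/6 = h*(-49 + h + 2*h²)/3)
S + C(8) = -1254 + (⅓)*8*(-49 + 8 + 2*8²) = -1254 + (⅓)*8*(-49 + 8 + 2*64) = -1254 + (⅓)*8*(-49 + 8 + 128) = -1254 + (⅓)*8*87 = -1254 + 232 = -1022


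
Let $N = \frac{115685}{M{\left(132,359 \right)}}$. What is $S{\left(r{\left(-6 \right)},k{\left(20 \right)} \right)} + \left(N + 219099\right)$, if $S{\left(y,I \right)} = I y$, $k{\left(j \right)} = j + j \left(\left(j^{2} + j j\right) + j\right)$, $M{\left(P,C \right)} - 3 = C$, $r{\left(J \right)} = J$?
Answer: $\frac{43765283}{362} \approx 1.209 \cdot 10^{5}$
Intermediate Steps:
$M{\left(P,C \right)} = 3 + C$
$k{\left(j \right)} = j + j \left(j + 2 j^{2}\right)$ ($k{\left(j \right)} = j + j \left(\left(j^{2} + j^{2}\right) + j\right) = j + j \left(2 j^{2} + j\right) = j + j \left(j + 2 j^{2}\right)$)
$N = \frac{115685}{362}$ ($N = \frac{115685}{3 + 359} = \frac{115685}{362} \approx 319.57$)
$S{\left(r{\left(-6 \right)},k{\left(20 \right)} \right)} + \left(N + 219099\right) = 20 \left(1 + 20 + 2 \cdot 20^{2}\right) \left(-6\right) + \left(\frac{115685}{362} + 219099\right) = 20 \left(1 + 20 + 2 \cdot 400\right) \left(-6\right) + \frac{79429523}{362} = 20 \left(1 + 20 + 800\right) \left(-6\right) + \frac{79429523}{362} = 20 \cdot 821 \left(-6\right) + \frac{79429523}{362} = 16420 \left(-6\right) + \frac{79429523}{362} = -98520 + \frac{79429523}{362} = \frac{43765283}{362}$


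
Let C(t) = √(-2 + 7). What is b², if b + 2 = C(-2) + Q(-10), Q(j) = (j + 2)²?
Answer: (62 + √5)² ≈ 4126.3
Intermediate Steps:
Q(j) = (2 + j)²
C(t) = √5
b = 62 + √5 (b = -2 + (√5 + (2 - 10)²) = -2 + (√5 + (-8)²) = -2 + (√5 + 64) = -2 + (64 + √5) = 62 + √5 ≈ 64.236)
b² = (62 + √5)²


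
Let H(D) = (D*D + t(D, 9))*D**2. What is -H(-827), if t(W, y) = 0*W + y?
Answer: -467765032402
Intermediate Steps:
t(W, y) = y (t(W, y) = 0 + y = y)
H(D) = D**2*(9 + D**2) (H(D) = (D*D + 9)*D**2 = (D**2 + 9)*D**2 = (9 + D**2)*D**2 = D**2*(9 + D**2))
-H(-827) = -(-827)**2*(9 + (-827)**2) = -683929*(9 + 683929) = -683929*683938 = -1*467765032402 = -467765032402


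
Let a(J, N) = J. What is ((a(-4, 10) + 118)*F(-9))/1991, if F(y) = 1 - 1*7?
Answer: -684/1991 ≈ -0.34355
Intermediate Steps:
F(y) = -6 (F(y) = 1 - 7 = -6)
((a(-4, 10) + 118)*F(-9))/1991 = ((-4 + 118)*(-6))/1991 = (114*(-6))*(1/1991) = -684*1/1991 = -684/1991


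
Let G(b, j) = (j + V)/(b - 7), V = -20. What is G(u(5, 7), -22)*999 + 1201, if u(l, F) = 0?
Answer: 7195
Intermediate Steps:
G(b, j) = (-20 + j)/(-7 + b) (G(b, j) = (j - 20)/(b - 7) = (-20 + j)/(-7 + b))
G(u(5, 7), -22)*999 + 1201 = ((-20 - 22)/(-7 + 0))*999 + 1201 = (-42/(-7))*999 + 1201 = -1/7*(-42)*999 + 1201 = 6*999 + 1201 = 5994 + 1201 = 7195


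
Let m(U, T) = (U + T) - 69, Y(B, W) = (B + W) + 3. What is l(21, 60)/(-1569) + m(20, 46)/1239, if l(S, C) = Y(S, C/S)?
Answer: -12661/647997 ≈ -0.019539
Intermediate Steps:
Y(B, W) = 3 + B + W
m(U, T) = -69 + T + U (m(U, T) = (T + U) - 69 = -69 + T + U)
l(S, C) = 3 + S + C/S
l(21, 60)/(-1569) + m(20, 46)/1239 = (3 + 21 + 60/21)/(-1569) + (-69 + 46 + 20)/1239 = (3 + 21 + 60*(1/21))*(-1/1569) - 3*1/1239 = (3 + 21 + 20/7)*(-1/1569) - 1/413 = (188/7)*(-1/1569) - 1/413 = -188/10983 - 1/413 = -12661/647997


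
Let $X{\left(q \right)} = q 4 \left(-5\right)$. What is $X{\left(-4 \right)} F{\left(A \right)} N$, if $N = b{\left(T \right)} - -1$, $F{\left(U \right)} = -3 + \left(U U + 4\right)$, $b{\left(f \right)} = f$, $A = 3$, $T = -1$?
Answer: $0$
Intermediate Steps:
$X{\left(q \right)} = - 20 q$ ($X{\left(q \right)} = 4 q \left(-5\right) = - 20 q$)
$F{\left(U \right)} = 1 + U^{2}$ ($F{\left(U \right)} = -3 + \left(U^{2} + 4\right) = -3 + \left(4 + U^{2}\right) = 1 + U^{2}$)
$N = 0$ ($N = -1 - -1 = -1 + 1 = 0$)
$X{\left(-4 \right)} F{\left(A \right)} N = \left(-20\right) \left(-4\right) \left(1 + 3^{2}\right) 0 = 80 \left(1 + 9\right) 0 = 80 \cdot 10 \cdot 0 = 800 \cdot 0 = 0$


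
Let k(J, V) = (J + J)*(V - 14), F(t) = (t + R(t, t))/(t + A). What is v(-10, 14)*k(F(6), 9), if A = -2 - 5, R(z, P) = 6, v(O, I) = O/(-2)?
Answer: 600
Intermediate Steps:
v(O, I) = -O/2 (v(O, I) = O*(-½) = -O/2)
A = -7
F(t) = (6 + t)/(-7 + t) (F(t) = (t + 6)/(t - 7) = (6 + t)/(-7 + t))
k(J, V) = 2*J*(-14 + V) (k(J, V) = (2*J)*(-14 + V) = 2*J*(-14 + V))
v(-10, 14)*k(F(6), 9) = (-½*(-10))*(2*((6 + 6)/(-7 + 6))*(-14 + 9)) = 5*(2*(12/(-1))*(-5)) = 5*(2*(-1*12)*(-5)) = 5*(2*(-12)*(-5)) = 5*120 = 600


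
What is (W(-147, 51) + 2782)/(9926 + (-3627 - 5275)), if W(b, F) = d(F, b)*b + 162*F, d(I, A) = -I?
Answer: 18541/1024 ≈ 18.106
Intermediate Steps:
W(b, F) = 162*F - F*b (W(b, F) = (-F)*b + 162*F = -F*b + 162*F = 162*F - F*b)
(W(-147, 51) + 2782)/(9926 + (-3627 - 5275)) = (51*(162 - 1*(-147)) + 2782)/(9926 + (-3627 - 5275)) = (51*(162 + 147) + 2782)/(9926 - 8902) = (51*309 + 2782)/1024 = (15759 + 2782)*(1/1024) = 18541*(1/1024) = 18541/1024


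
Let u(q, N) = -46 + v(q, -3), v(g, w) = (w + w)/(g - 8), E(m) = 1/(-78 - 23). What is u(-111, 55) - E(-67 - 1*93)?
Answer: -552149/12019 ≈ -45.940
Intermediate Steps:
E(m) = -1/101 (E(m) = 1/(-101) = -1/101)
v(g, w) = 2*w/(-8 + g) (v(g, w) = (2*w)/(-8 + g) = 2*w/(-8 + g))
u(q, N) = -46 - 6/(-8 + q) (u(q, N) = -46 + 2*(-3)/(-8 + q) = -46 - 6/(-8 + q))
u(-111, 55) - E(-67 - 1*93) = 2*(181 - 23*(-111))/(-8 - 111) - 1*(-1/101) = 2*(181 + 2553)/(-119) + 1/101 = 2*(-1/119)*2734 + 1/101 = -5468/119 + 1/101 = -552149/12019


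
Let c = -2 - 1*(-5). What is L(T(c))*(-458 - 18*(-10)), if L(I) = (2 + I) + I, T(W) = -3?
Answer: 1112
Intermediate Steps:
c = 3 (c = -2 + 5 = 3)
L(I) = 2 + 2*I
L(T(c))*(-458 - 18*(-10)) = (2 + 2*(-3))*(-458 - 18*(-10)) = (2 - 6)*(-458 + 180) = -4*(-278) = 1112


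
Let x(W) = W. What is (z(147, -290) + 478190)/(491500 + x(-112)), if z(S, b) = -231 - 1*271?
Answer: 119422/122847 ≈ 0.97212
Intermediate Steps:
z(S, b) = -502 (z(S, b) = -231 - 271 = -502)
(z(147, -290) + 478190)/(491500 + x(-112)) = (-502 + 478190)/(491500 - 112) = 477688/491388 = 477688*(1/491388) = 119422/122847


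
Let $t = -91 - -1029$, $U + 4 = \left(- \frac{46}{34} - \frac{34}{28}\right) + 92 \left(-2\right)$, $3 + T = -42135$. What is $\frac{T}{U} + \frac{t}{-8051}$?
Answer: $\frac{80699680054}{365153105} \approx 221.0$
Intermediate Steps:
$T = -42138$ ($T = -3 - 42135 = -42138$)
$U = - \frac{45355}{238}$ ($U = -4 + \left(\left(- \frac{46}{34} - \frac{34}{28}\right) + 92 \left(-2\right)\right) = -4 - \frac{44403}{238} = - \frac{45355}{238} \approx -190.57$)
$t = 938$ ($t = -91 + 1029 = 938$)
$\frac{T}{U} + \frac{t}{-8051} = - \frac{42138}{- \frac{45355}{238}} + \frac{938}{-8051} = \left(-42138\right) \left(- \frac{238}{45355}\right) + 938 \left(- \frac{1}{8051}\right) = \frac{10028844}{45355} - \frac{938}{8051} = \frac{80699680054}{365153105}$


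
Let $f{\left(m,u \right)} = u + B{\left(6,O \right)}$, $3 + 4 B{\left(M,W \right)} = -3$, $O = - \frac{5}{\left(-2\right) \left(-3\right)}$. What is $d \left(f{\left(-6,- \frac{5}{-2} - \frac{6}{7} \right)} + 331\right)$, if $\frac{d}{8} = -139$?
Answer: $- \frac{2577616}{7} \approx -3.6823 \cdot 10^{5}$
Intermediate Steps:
$O = - \frac{5}{6} \approx -0.83333$
$B{\left(M,W \right)} = - \frac{3}{2}$ ($B{\left(M,W \right)} = - \frac{3}{4} + \frac{1}{4} \left(-3\right) = - \frac{3}{4} - \frac{3}{4} = - \frac{3}{2}$)
$d = -1112$ ($d = 8 \left(-139\right) = -1112$)
$f{\left(m,u \right)} = - \frac{3}{2} + u$ ($f{\left(m,u \right)} = u - \frac{3}{2} = - \frac{3}{2} + u$)
$d \left(f{\left(-6,- \frac{5}{-2} - \frac{6}{7} \right)} + 331\right) = - 1112 \left(\left(- \frac{3}{2} - \left(- \frac{5}{2} + \frac{6}{7}\right)\right) + 331\right) = - 1112 \left(\left(- \frac{3}{2} - - \frac{23}{14}\right) + 331\right) = - 1112 \left(\left(- \frac{3}{2} + \left(\frac{5}{2} - \frac{6}{7}\right)\right) + 331\right) = - 1112 \left(\left(- \frac{3}{2} + \frac{23}{14}\right) + 331\right) = - 1112 \left(\frac{1}{7} + 331\right) = \left(-1112\right) \frac{2318}{7} = - \frac{2577616}{7}$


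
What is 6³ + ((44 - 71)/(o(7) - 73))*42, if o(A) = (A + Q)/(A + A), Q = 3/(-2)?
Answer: 470880/2033 ≈ 231.62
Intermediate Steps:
Q = -3/2 (Q = 3*(-½) = -3/2 ≈ -1.5000)
o(A) = (-3/2 + A)/(2*A) (o(A) = (A - 3/2)/(A + A) = (-3/2 + A)/((2*A)) = (-3/2 + A)*(1/(2*A)) = (-3/2 + A)/(2*A))
6³ + ((44 - 71)/(o(7) - 73))*42 = 6³ + ((44 - 71)/((¼)*(-3 + 2*7)/7 - 73))*42 = 216 - 27/((¼)*(⅐)*(-3 + 14) - 73)*42 = 216 - 27/((¼)*(⅐)*11 - 73)*42 = 216 - 27/(11/28 - 73)*42 = 216 - 27/(-2033/28)*42 = 216 - 27*(-28/2033)*42 = 216 + (756/2033)*42 = 216 + 31752/2033 = 470880/2033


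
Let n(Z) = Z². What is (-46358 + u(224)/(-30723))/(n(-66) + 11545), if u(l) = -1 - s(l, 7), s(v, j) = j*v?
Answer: -474751755/162842141 ≈ -2.9154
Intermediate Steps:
u(l) = -1 - 7*l
(-46358 + u(224)/(-30723))/(n(-66) + 11545) = (-46358 + (-1 - 7*224)/(-30723))/((-66)² + 11545) = (-46358 + (-1 - 1568)*(-1/30723))/(4356 + 11545) = (-46358 - 1569*(-1/30723))/15901 = (-46358 + 523/10241)*(1/15901) = -474751755/10241*1/15901 = -474751755/162842141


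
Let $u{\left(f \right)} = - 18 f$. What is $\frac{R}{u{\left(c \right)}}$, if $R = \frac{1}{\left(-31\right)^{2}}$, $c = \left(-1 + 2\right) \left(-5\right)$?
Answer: $\frac{1}{86490} \approx 1.1562 \cdot 10^{-5}$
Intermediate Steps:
$c = -5$ ($c = 1 \left(-5\right) = -5$)
$R = \frac{1}{961} \approx 0.0010406$
$\frac{R}{u{\left(c \right)}} = \frac{1}{961 \left(\left(-18\right) \left(-5\right)\right)} = \frac{1}{961 \cdot 90} = \frac{1}{961} \cdot \frac{1}{90} = \frac{1}{86490}$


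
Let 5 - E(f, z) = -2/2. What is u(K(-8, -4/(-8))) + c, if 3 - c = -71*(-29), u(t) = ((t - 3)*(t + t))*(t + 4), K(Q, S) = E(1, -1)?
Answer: -1696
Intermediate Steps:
E(f, z) = 6 (E(f, z) = 5 - (-2)/2 = 5 - 1*(-1) = 5 + 1 = 6)
K(Q, S) = 6
u(t) = 2*t*(-3 + t)*(4 + t) (u(t) = ((-3 + t)*(2*t))*(4 + t) = (2*t*(-3 + t))*(4 + t) = 2*t*(-3 + t)*(4 + t))
c = -2056 (c = 3 - (-71)*(-29) = 3 - 1*2059 = 3 - 2059 = -2056)
u(K(-8, -4/(-8))) + c = 2*6*(-12 + 6 + 6²) - 2056 = 2*6*(-12 + 6 + 36) - 2056 = 2*6*30 - 2056 = 360 - 2056 = -1696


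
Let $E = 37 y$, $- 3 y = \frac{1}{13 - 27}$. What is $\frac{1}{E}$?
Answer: $\frac{42}{37} \approx 1.1351$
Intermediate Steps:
$y = \frac{1}{42}$ ($y = - \frac{1}{3 \left(13 - 27\right)} = - \frac{1}{3 \left(-14\right)} = \left(- \frac{1}{3}\right) \left(- \frac{1}{14}\right) = \frac{1}{42} \approx 0.02381$)
$E = \frac{37}{42}$ ($E = 37 \cdot \frac{1}{42} = \frac{37}{42} \approx 0.88095$)
$\frac{1}{E} = \frac{1}{\frac{37}{42}} = \frac{42}{37}$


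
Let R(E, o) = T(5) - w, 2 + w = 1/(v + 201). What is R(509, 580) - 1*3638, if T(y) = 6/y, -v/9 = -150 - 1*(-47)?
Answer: -20500277/5640 ≈ -3634.8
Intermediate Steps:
v = 927 (v = -9*(-150 - 1*(-47)) = -9*(-150 + 47) = -9*(-103) = 927)
w = -2255/1128 (w = -2 + 1/(927 + 201) = -2 + 1/1128 = -2255/1128 ≈ -1.9991)
R(E, o) = 18043/5640 (R(E, o) = 6/5 - 1*(-2255/1128) = 6*(⅕) + 2255/1128 = 6/5 + 2255/1128 = 18043/5640)
R(509, 580) - 1*3638 = 18043/5640 - 1*3638 = 18043/5640 - 3638 = -20500277/5640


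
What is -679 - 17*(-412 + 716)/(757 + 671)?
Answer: -14335/21 ≈ -682.62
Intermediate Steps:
-679 - 17*(-412 + 716)/(757 + 671) = -679 - 5168/1428 = -679 - 17*76/357 = -679 - 76/21 = -14335/21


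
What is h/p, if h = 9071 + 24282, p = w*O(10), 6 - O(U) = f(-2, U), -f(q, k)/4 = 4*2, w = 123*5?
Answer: 33353/23370 ≈ 1.4272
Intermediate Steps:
w = 615
f(q, k) = -32 (f(q, k) = -16*2 = -4*8 = -32)
O(U) = 38 (O(U) = 6 - 1*(-32) = 6 + 32 = 38)
p = 23370 (p = 615*38 = 23370)
h = 33353
h/p = 33353/23370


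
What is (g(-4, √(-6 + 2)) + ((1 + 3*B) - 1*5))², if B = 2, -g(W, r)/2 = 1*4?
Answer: 36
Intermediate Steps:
g(W, r) = -8 (g(W, r) = -2*4 = -8)
(g(-4, √(-6 + 2)) + ((1 + 3*B) - 1*5))² = (-8 + ((1 + 3*2) - 1*5))² = (-8 + ((1 + 6) - 5))² = (-8 + (7 - 5))² = (-8 + 2)² = (-6)² = 36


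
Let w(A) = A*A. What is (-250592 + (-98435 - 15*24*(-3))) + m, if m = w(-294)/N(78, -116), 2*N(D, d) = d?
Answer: -10133681/29 ≈ -3.4944e+5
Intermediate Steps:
w(A) = A**2
N(D, d) = d/2
m = -43218/29 (m = (-294)**2/(((1/2)*(-116))) = 86436/(-58) = 86436*(-1/58) = -43218/29 ≈ -1490.3)
(-250592 + (-98435 - 15*24*(-3))) + m = (-250592 + (-98435 - 15*24*(-3))) - 43218/29 = (-250592 + (-98435 - 360*(-3))) - 43218/29 = (-250592 + (-98435 + 1080)) - 43218/29 = (-250592 - 97355) - 43218/29 = -347947 - 43218/29 = -10133681/29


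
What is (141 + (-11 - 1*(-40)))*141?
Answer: 23970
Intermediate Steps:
(141 + (-11 - 1*(-40)))*141 = (141 + (-11 + 40))*141 = (141 + 29)*141 = 170*141 = 23970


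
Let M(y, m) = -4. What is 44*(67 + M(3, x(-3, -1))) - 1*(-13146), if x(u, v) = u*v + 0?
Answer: 15918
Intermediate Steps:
x(u, v) = u*v
44*(67 + M(3, x(-3, -1))) - 1*(-13146) = 44*(67 - 4) - 1*(-13146) = 44*63 + 13146 = 2772 + 13146 = 15918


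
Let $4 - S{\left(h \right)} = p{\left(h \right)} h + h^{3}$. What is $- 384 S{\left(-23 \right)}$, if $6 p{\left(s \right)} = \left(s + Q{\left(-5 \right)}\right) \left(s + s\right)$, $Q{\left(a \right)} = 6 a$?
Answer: $-8262400$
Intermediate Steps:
$p{\left(s \right)} = \frac{s \left(-30 + s\right)}{3}$ ($p{\left(s \right)} = \frac{\left(s + 6 \left(-5\right)\right) \left(s + s\right)}{6} = \frac{\left(s - 30\right) 2 s}{6} = \frac{\left(-30 + s\right) 2 s}{6} = \frac{2 s \left(-30 + s\right)}{6} = \frac{s \left(-30 + s\right)}{3}$)
$S{\left(h \right)} = 4 - h^{3} - \frac{h^{2} \left(-30 + h\right)}{3}$ ($S{\left(h \right)} = 4 - \left(\frac{h \left(-30 + h\right)}{3} h + h^{3}\right) = 4 - \left(\frac{h^{2} \left(-30 + h\right)}{3} + h^{3}\right) = 4 - \left(h^{3} + \frac{h^{2} \left(-30 + h\right)}{3}\right) = 4 - h^{3} - \frac{h^{2} \left(-30 + h\right)}{3}$)
$- 384 S{\left(-23 \right)} = - 384 \left(4 + 10 \left(-23\right)^{2} - \frac{4 \left(-23\right)^{3}}{3}\right) = - 384 \left(4 + 10 \cdot 529 - - \frac{48668}{3}\right) = - 384 \left(4 + 5290 + \frac{48668}{3}\right) = \left(-384\right) \frac{64550}{3} = -8262400$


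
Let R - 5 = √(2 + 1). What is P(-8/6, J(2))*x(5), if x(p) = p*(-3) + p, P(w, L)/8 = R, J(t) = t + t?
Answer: -400 - 80*√3 ≈ -538.56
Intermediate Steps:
J(t) = 2*t
R = 5 + √3 (R = 5 + √(2 + 1) = 5 + √3 ≈ 6.7320)
P(w, L) = 40 + 8*√3 (P(w, L) = 8*(5 + √3) = 40 + 8*√3)
x(p) = -2*p (x(p) = -3*p + p = -2*p)
P(-8/6, J(2))*x(5) = (40 + 8*√3)*(-2*5) = (40 + 8*√3)*(-10) = -400 - 80*√3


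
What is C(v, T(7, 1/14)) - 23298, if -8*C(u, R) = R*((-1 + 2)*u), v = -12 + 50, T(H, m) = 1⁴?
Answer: -93211/4 ≈ -23303.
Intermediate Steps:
T(H, m) = 1
v = 38
C(u, R) = -R*u/8 (C(u, R) = -R*(-1 + 2)*u/8 = -R*1*u/8 = -R*u/8)
C(v, T(7, 1/14)) - 23298 = -⅛*1*38 - 23298 = -19/4 - 23298 = -93211/4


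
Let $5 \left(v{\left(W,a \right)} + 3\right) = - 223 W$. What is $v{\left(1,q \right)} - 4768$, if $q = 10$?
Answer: $- \frac{24078}{5} \approx -4815.6$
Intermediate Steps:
$v{\left(W,a \right)} = -3 - \frac{223 W}{5}$ ($v{\left(W,a \right)} = -3 + \frac{\left(-223\right) W}{5} = -3 - \frac{223 W}{5}$)
$v{\left(1,q \right)} - 4768 = \left(-3 - \frac{223}{5}\right) - 4768 = - \frac{238}{5} - 4768 = - \frac{24078}{5}$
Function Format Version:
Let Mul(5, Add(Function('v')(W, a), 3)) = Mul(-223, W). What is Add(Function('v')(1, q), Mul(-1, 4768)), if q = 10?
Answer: Rational(-24078, 5) ≈ -4815.6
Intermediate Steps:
Function('v')(W, a) = Add(-3, Mul(Rational(-223, 5), W)) (Function('v')(W, a) = Add(-3, Mul(Rational(1, 5), Mul(-223, W))) = Add(-3, Mul(Rational(-223, 5), W)))
Add(Function('v')(1, q), Mul(-1, 4768)) = Add(Add(-3, Mul(Rational(-223, 5), 1)), Mul(-1, 4768)) = Add(Add(-3, Rational(-223, 5)), -4768) = Add(Rational(-238, 5), -4768) = Rational(-24078, 5)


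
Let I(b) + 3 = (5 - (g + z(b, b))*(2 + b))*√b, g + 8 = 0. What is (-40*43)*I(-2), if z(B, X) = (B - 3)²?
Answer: 5160 - 8600*I*√2 ≈ 5160.0 - 12162.0*I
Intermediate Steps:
z(B, X) = (-3 + B)²
g = -8 (g = -8 + 0 = -8)
I(b) = -3 + √b*(5 - (-8 + (-3 + b)²)*(2 + b)) (I(b) = -3 + (5 - (-8 + (-3 + b)²)*(2 + b))*√b = -3 + √b*(5 - (-8 + (-3 + b)²)*(2 + b)))
(-40*43)*I(-2) = (-40*43)*(-3 - (-2)^(7/2) + 3*√(-2) + 4*(-2)^(5/2) + 11*(-2)^(3/2)) = -1720*(-3 - (-8)*I*√2 + 3*(I*√2) + 4*(4*I*√2) + 11*(-2*I*√2)) = -1720*(-3 + 8*I*√2 + 3*I*√2 + 16*I*√2 - 22*I*√2) = -1720*(-3 + 5*I*√2) = 5160 - 8600*I*√2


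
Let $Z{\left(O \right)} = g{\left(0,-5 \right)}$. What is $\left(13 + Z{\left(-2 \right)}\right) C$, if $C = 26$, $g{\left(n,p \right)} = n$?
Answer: $338$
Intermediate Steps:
$Z{\left(O \right)} = 0$
$\left(13 + Z{\left(-2 \right)}\right) C = \left(13 + 0\right) 26 = 13 \cdot 26 = 338$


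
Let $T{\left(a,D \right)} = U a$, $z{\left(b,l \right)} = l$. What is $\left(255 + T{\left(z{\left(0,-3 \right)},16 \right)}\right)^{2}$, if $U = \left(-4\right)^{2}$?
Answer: $42849$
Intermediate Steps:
$U = 16$
$T{\left(a,D \right)} = 16 a$
$\left(255 + T{\left(z{\left(0,-3 \right)},16 \right)}\right)^{2} = \left(255 + 16 \left(-3\right)\right)^{2} = \left(255 - 48\right)^{2} = 207^{2} = 42849$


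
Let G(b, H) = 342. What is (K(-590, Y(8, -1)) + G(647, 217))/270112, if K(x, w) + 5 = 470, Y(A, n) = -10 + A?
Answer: 807/270112 ≈ 0.0029876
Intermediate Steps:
K(x, w) = 465 (K(x, w) = -5 + 470 = 465)
(K(-590, Y(8, -1)) + G(647, 217))/270112 = (465 + 342)/270112 = 807*(1/270112) = 807/270112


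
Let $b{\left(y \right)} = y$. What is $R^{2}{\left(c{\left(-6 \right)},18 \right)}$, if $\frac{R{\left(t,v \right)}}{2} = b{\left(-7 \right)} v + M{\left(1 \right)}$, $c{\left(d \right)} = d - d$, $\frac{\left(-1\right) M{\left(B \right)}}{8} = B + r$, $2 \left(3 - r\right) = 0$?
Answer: $99856$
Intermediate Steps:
$r = 3$ ($r = 3 - 0 = 3 + 0 = 3$)
$M{\left(B \right)} = -24 - 8 B$ ($M{\left(B \right)} = - 8 \left(B + 3\right) = - 8 \left(3 + B\right) = -24 - 8 B$)
$c{\left(d \right)} = 0$
$R{\left(t,v \right)} = -64 - 14 v$ ($R{\left(t,v \right)} = 2 \left(- 7 v - 32\right) = 2 \left(-32 - 7 v\right) = -64 - 14 v$)
$R^{2}{\left(c{\left(-6 \right)},18 \right)} = \left(-64 - 252\right)^{2} = \left(-316\right)^{2} = 99856$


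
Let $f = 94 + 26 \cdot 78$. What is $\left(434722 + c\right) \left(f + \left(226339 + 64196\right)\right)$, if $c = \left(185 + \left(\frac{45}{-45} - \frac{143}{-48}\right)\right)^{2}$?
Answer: $\frac{316698805620241}{2304} \approx 1.3746 \cdot 10^{11}$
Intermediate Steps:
$f = 2122$ ($f = 94 + 2028 = 2122$)
$c = \frac{80550625}{2304}$ ($c = \left(185 + \left(45 \left(- \frac{1}{45}\right) - - \frac{143}{48}\right)\right)^{2} = \left(185 + \left(-1 + \frac{143}{48}\right)\right)^{2} = \left(185 + \frac{95}{48}\right)^{2} = \left(\frac{8975}{48}\right)^{2} = \frac{80550625}{2304} \approx 34961.0$)
$\left(434722 + c\right) \left(f + \left(226339 + 64196\right)\right) = \left(434722 + \frac{80550625}{2304}\right) \left(2122 + \left(226339 + 64196\right)\right) = \frac{1082150113 \left(2122 + 290535\right)}{2304} = \frac{1082150113}{2304} \cdot 292657 = \frac{316698805620241}{2304}$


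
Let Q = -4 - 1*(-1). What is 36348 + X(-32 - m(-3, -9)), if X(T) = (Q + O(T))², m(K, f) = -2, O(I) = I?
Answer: 37437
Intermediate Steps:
Q = -3 (Q = -4 + 1 = -3)
X(T) = (-3 + T)²
36348 + X(-32 - m(-3, -9)) = 36348 + (-3 + (-32 - 1*(-2)))² = 36348 + (-3 + (-32 + 2))² = 36348 + (-3 - 30)² = 36348 + (-33)² = 36348 + 1089 = 37437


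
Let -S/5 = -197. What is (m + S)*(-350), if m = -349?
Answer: -222600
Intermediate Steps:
S = 985 (S = -5*(-197) = 985)
(m + S)*(-350) = (-349 + 985)*(-350) = 636*(-350) = -222600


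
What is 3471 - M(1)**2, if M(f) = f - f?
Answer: 3471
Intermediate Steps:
M(f) = 0
3471 - M(1)**2 = 3471 - 1*0**2 = 3471 - 1*0 = 3471 + 0 = 3471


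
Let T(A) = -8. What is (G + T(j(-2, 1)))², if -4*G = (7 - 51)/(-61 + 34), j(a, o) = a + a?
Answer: 51529/729 ≈ 70.684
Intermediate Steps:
j(a, o) = 2*a
G = -11/27 (G = -(7 - 51)/(4*(-61 + 34)) = -(-11)/(-27) = -(-11)*(-1)/27 = -¼*44/27 = -11/27 ≈ -0.40741)
(G + T(j(-2, 1)))² = (-11/27 - 8)² = (-227/27)² = 51529/729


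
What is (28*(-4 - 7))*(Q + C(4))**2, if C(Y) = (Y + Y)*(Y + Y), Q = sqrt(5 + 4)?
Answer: -1382612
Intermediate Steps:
Q = 3 (Q = sqrt(9) = 3)
C(Y) = 4*Y**2 (C(Y) = (2*Y)*(2*Y) = 4*Y**2)
(28*(-4 - 7))*(Q + C(4))**2 = (28*(-4 - 7))*(3 + 4*4**2)**2 = (28*(-11))*(3 + 4*16)**2 = -308*(3 + 64)**2 = -308*67**2 = -308*4489 = -1382612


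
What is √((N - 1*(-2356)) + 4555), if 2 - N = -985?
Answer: √7898 ≈ 88.871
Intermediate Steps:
N = 987 (N = 2 - 1*(-985) = 2 + 985 = 987)
√((N - 1*(-2356)) + 4555) = √((987 - 1*(-2356)) + 4555) = √((987 + 2356) + 4555) = √(3343 + 4555) = √7898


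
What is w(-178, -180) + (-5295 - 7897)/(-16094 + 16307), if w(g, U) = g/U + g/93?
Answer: -12451811/198090 ≈ -62.859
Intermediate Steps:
w(g, U) = g/93 + g/U (w(g, U) = g/U + g*(1/93) = g/U + g/93 = g/93 + g/U)
w(-178, -180) + (-5295 - 7897)/(-16094 + 16307) = ((1/93)*(-178) - 178/(-180)) + (-5295 - 7897)/(-16094 + 16307) = (-178/93 - 178*(-1/180)) - 13192/213 = (-178/93 + 89/90) - 13192*1/213 = -2581/2790 - 13192/213 = -12451811/198090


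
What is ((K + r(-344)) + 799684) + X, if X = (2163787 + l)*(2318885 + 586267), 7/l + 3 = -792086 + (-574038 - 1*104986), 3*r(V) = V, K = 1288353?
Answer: 146787473434952635/23351 ≈ 6.2861e+12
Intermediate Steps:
r(V) = V/3
l = -1/210159 (l = 7/(-3 + (-792086 + (-574038 - 1*104986))) = 7/(-3 + (-792086 + (-574038 - 104986))) = 7/(-3 + (-792086 - 679024)) = 7/(-3 - 1471110) = 7/(-1471113) = 7*(-1/1471113) = -1/210159 ≈ -4.7583e-6)
X = 440362274039634688/70053 (X = (2163787 - 1/210159)*(2318885 + 586267) = (454739312132/210159)*2905152 = 440362274039634688/70053 ≈ 6.2861e+12)
((K + r(-344)) + 799684) + X = ((1288353 + (1/3)*(-344)) + 799684) + 440362274039634688/70053 = ((1288353 - 344/3) + 799684) + 440362274039634688/70053 = (3864715/3 + 799684) + 440362274039634688/70053 = 6263767/3 + 440362274039634688/70053 = 146787473434952635/23351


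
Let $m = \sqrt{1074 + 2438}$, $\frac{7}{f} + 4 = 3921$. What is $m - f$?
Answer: $- \frac{7}{3917} + 2 \sqrt{878} \approx 59.26$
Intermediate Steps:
$f = \frac{7}{3917}$ ($f = \frac{7}{-4 + 3921} = \frac{7}{3917} \approx 0.0017871$)
$m = 2 \sqrt{878}$ ($m = \sqrt{3512} = 2 \sqrt{878} \approx 59.262$)
$m - f = 2 \sqrt{878} - \frac{7}{3917} = - \frac{7}{3917} + 2 \sqrt{878}$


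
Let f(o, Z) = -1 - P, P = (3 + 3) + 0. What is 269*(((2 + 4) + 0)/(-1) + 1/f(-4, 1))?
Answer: -11567/7 ≈ -1652.4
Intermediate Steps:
P = 6 (P = 6 + 0 = 6)
f(o, Z) = -7 (f(o, Z) = -1 - 1*6 = -1 - 6 = -7)
269*(((2 + 4) + 0)/(-1) + 1/f(-4, 1)) = 269*(((2 + 4) + 0)/(-1) + 1/(-7)) = 269*((6 + 0)*(-1) + 1*(-1/7)) = 269*(6*(-1) - 1/7) = 269*(-6 - 1/7) = 269*(-43/7) = -11567/7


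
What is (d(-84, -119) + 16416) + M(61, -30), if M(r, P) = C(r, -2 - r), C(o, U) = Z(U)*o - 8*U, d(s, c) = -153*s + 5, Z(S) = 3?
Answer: 29960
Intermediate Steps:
d(s, c) = 5 - 153*s
C(o, U) = -8*U + 3*o (C(o, U) = 3*o - 8*U = -8*U + 3*o)
M(r, P) = 16 + 11*r (M(r, P) = -8*(-2 - r) + 3*r = (16 + 8*r) + 3*r = 16 + 11*r)
(d(-84, -119) + 16416) + M(61, -30) = ((5 - 153*(-84)) + 16416) + (16 + 11*61) = ((5 + 12852) + 16416) + (16 + 671) = (12857 + 16416) + 687 = 29273 + 687 = 29960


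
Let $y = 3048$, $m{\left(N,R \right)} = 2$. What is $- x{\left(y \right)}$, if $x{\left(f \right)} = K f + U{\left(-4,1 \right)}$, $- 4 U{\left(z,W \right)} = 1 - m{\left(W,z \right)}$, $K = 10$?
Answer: $- \frac{121921}{4} \approx -30480.0$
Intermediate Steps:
$U{\left(z,W \right)} = \frac{1}{4}$ ($U{\left(z,W \right)} = - \frac{1 - 2}{4} = \left(- \frac{1}{4}\right) \left(-1\right) = \frac{1}{4}$)
$x{\left(f \right)} = \frac{1}{4} + 10 f$ ($x{\left(f \right)} = 10 f + \frac{1}{4} = \frac{1}{4} + 10 f$)
$- x{\left(y \right)} = - (\frac{1}{4} + 10 \cdot 3048) = - (\frac{1}{4} + 30480) = \left(-1\right) \frac{121921}{4} = - \frac{121921}{4}$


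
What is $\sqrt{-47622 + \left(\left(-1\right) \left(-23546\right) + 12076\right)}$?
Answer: $20 i \sqrt{30} \approx 109.54 i$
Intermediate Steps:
$\sqrt{-47622 + \left(\left(-1\right) \left(-23546\right) + 12076\right)} = \sqrt{-47622 + \left(23546 + 12076\right)} = \sqrt{-47622 + 35622} = \sqrt{-12000} = 20 i \sqrt{30}$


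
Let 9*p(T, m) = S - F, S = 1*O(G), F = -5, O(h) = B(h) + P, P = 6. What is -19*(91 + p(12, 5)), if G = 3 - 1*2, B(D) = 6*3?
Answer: -16112/9 ≈ -1790.2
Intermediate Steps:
B(D) = 18
G = 1 (G = 3 - 2 = 1)
O(h) = 24 (O(h) = 18 + 6 = 24)
S = 24 (S = 1*24 = 24)
p(T, m) = 29/9 (p(T, m) = (24 - 1*(-5))/9 = (24 + 5)/9 = (⅑)*29 = 29/9)
-19*(91 + p(12, 5)) = -19*(91 + 29/9) = -19*848/9 = -16112/9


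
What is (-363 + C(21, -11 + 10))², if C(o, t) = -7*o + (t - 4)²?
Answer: 235225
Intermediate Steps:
C(o, t) = (-4 + t)² - 7*o (C(o, t) = -7*o + (-4 + t)² = (-4 + t)² - 7*o)
(-363 + C(21, -11 + 10))² = (-363 + ((-4 + (-11 + 10))² - 7*21))² = (-363 + ((-4 - 1)² - 147))² = (-363 + ((-5)² - 147))² = (-363 + (25 - 147))² = (-363 - 122)² = (-485)² = 235225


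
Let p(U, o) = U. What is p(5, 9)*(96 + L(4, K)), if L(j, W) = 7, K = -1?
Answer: 515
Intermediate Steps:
p(5, 9)*(96 + L(4, K)) = 5*(96 + 7) = 5*103 = 515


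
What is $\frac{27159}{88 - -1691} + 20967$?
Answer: $\frac{12442484}{593} \approx 20982.0$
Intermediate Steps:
$\frac{27159}{88 - -1691} + 20967 = \frac{27159}{88 + 1691} + 20967 = \frac{27159}{1779} + 20967 = 27159 \cdot \frac{1}{1779} + 20967 = \frac{9053}{593} + 20967 = \frac{12442484}{593}$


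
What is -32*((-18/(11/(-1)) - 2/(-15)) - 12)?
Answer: 54016/165 ≈ 327.37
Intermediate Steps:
-32*((-18/(11/(-1)) - 2/(-15)) - 12) = -32*((-18/(11*(-1)) - 2*(-1/15)) - 12) = -32*((-18/(-11) + 2/15) - 12) = -32*((-18*(-1/11) + 2/15) - 12) = -32*((18/11 + 2/15) - 12) = -32*(292/165 - 12) = -32*(-1688/165) = 54016/165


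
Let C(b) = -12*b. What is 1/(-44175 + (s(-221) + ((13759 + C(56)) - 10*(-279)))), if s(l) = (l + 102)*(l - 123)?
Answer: 1/12638 ≈ 7.9126e-5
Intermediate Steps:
s(l) = (-123 + l)*(102 + l) (s(l) = (102 + l)*(-123 + l) = (-123 + l)*(102 + l))
1/(-44175 + (s(-221) + ((13759 + C(56)) - 10*(-279)))) = 1/(-44175 + ((-12546 + (-221)² - 21*(-221)) + ((13759 - 12*56) - 10*(-279)))) = 1/(-44175 + ((-12546 + 48841 + 4641) + ((13759 - 672) + 2790))) = 1/(-44175 + (40936 + (13087 + 2790))) = 1/(-44175 + (40936 + 15877)) = 1/(-44175 + 56813) = 1/12638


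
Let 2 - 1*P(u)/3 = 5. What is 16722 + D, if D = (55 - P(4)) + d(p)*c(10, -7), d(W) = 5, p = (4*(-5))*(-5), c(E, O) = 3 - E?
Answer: 16751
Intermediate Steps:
P(u) = -9 (P(u) = 6 - 3*5 = 6 - 15 = -9)
p = 100 (p = -20*(-5) = 100)
D = 29 (D = (55 - 1*(-9)) + 5*(3 - 1*10) = (55 + 9) + 5*(3 - 10) = 64 + 5*(-7) = 64 - 35 = 29)
16722 + D = 16722 + 29 = 16751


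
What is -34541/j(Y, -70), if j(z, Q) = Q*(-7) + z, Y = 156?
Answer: -34541/646 ≈ -53.469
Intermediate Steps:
j(z, Q) = z - 7*Q (j(z, Q) = -7*Q + z = z - 7*Q)
-34541/j(Y, -70) = -34541/(156 - 7*(-70)) = -34541/(156 + 490) = -34541/646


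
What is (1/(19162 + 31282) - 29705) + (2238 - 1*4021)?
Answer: -1588380671/50444 ≈ -31488.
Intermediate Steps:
(1/(19162 + 31282) - 29705) + (2238 - 1*4021) = (1/50444 - 29705) + (2238 - 4021) = (1/50444 - 29705) - 1783 = -1498439019/50444 - 1783 = -1588380671/50444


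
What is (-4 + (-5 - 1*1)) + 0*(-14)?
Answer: -10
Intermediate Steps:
(-4 + (-5 - 1*1)) + 0*(-14) = (-4 + (-5 - 1)) + 0 = (-4 - 6) + 0 = -10 + 0 = -10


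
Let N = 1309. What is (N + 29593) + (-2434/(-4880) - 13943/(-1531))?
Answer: 115474631427/3735640 ≈ 30912.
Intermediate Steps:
(N + 29593) + (-2434/(-4880) - 13943/(-1531)) = (1309 + 29593) + (-2434/(-4880) - 13943/(-1531)) = 30902 + (-2434*(-1/4880) - 13943*(-1/1531)) = 30902 + (1217/2440 + 13943/1531) = 30902 + 35884147/3735640 = 115474631427/3735640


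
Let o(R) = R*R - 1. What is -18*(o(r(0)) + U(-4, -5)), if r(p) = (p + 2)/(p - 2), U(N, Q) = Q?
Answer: 90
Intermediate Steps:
r(p) = (2 + p)/(-2 + p)
o(R) = -1 + R**2 (o(R) = R**2 - 1 = -1 + R**2)
-18*(o(r(0)) + U(-4, -5)) = -18*((-1 + ((2 + 0)/(-2 + 0))**2) - 5) = -18*((-1 + (2/(-2))**2) - 5) = -18*((-1 + (-1/2*2)**2) - 5) = -18*((-1 + (-1)**2) - 5) = -18*((-1 + 1) - 5) = -18*(0 - 5) = -18*(-5) = 90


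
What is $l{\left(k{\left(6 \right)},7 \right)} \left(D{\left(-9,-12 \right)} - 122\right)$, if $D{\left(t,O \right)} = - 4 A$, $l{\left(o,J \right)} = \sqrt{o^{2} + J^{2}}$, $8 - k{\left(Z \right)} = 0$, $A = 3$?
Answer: $- 134 \sqrt{113} \approx -1424.4$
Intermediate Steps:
$k{\left(Z \right)} = 8$ ($k{\left(Z \right)} = 8 - 0 = 8 + 0 = 8$)
$l{\left(o,J \right)} = \sqrt{J^{2} + o^{2}}$
$D{\left(t,O \right)} = -12$ ($D{\left(t,O \right)} = \left(-4\right) 3 = -12$)
$l{\left(k{\left(6 \right)},7 \right)} \left(D{\left(-9,-12 \right)} - 122\right) = \sqrt{7^{2} + 8^{2}} \left(-12 - 122\right) = \sqrt{49 + 64} \left(-134\right) = \sqrt{113} \left(-134\right) = - 134 \sqrt{113}$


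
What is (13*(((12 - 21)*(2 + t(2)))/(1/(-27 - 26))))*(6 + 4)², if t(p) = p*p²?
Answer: 6201000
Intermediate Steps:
t(p) = p³
(13*(((12 - 21)*(2 + t(2)))/(1/(-27 - 26))))*(6 + 4)² = (13*(((12 - 21)*(2 + 2³))/(1/(-27 - 26))))*(6 + 4)² = (13*((-9*(2 + 8))/(1/(-53))))*10² = (13*((-9*10)/(-1/53)))*100 = (13*(-90*(-53)))*100 = (13*4770)*100 = 62010*100 = 6201000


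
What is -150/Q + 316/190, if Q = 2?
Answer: -6967/95 ≈ -73.337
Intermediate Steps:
-150/Q + 316/190 = -150/2 + 316/190 = -150*½ + 316*(1/190) = -75 + 158/95 = -6967/95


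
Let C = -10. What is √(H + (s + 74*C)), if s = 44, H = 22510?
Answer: √21814 ≈ 147.70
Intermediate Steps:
√(H + (s + 74*C)) = √(22510 + (44 + 74*(-10))) = √(22510 + (44 - 740)) = √(22510 - 696) = √21814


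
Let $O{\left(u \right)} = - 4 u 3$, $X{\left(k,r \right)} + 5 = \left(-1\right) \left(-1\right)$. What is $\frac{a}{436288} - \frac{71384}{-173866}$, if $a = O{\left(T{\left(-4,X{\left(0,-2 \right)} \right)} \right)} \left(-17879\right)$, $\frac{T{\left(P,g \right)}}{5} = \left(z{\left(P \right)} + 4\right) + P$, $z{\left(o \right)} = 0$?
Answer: $\frac{35692}{86933} \approx 0.41057$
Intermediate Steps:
$X{\left(k,r \right)} = -4$ ($X{\left(k,r \right)} = -5 - -1 = -5 + 1 = -4$)
$T{\left(P,g \right)} = 20 + 5 P$ ($T{\left(P,g \right)} = 5 \left(\left(0 + 4\right) + P\right) = 5 \left(4 + P\right) = 20 + 5 P$)
$O{\left(u \right)} = - 12 u$
$a = 0$ ($a = - 12 \left(20 + 5 \left(-4\right)\right) \left(-17879\right) = - 12 \left(20 - 20\right) \left(-17879\right) = \left(-12\right) 0 \left(-17879\right) = 0 \left(-17879\right) = 0$)
$\frac{a}{436288} - \frac{71384}{-173866} = \frac{0}{436288} - \frac{71384}{-173866} = 0 \cdot \frac{1}{436288} - - \frac{35692}{86933} = 0 + \frac{35692}{86933} = \frac{35692}{86933}$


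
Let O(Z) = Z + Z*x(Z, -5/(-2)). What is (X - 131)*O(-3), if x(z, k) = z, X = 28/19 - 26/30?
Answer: -74324/95 ≈ -782.36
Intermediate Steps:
X = 173/285 (X = 28*(1/19) - 26*1/30 = 28/19 - 13/15 = 173/285 ≈ 0.60702)
O(Z) = Z + Z**2 (O(Z) = Z + Z*Z = Z + Z**2)
(X - 131)*O(-3) = (173/285 - 131)*(-3*(1 - 3)) = -(-37162)*(-2)/95 = -37162/285*6 = -74324/95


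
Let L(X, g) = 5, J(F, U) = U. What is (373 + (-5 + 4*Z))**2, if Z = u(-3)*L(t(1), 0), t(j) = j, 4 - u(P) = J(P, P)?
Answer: 258064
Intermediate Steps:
u(P) = 4 - P
Z = 35 (Z = (4 - 1*(-3))*5 = (4 + 3)*5 = 7*5 = 35)
(373 + (-5 + 4*Z))**2 = (373 + (-5 + 4*35))**2 = (373 + (-5 + 140))**2 = (373 + 135)**2 = 508**2 = 258064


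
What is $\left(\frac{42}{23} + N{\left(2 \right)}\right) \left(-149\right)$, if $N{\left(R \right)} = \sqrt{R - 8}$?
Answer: $- \frac{6258}{23} - 149 i \sqrt{6} \approx -272.09 - 364.97 i$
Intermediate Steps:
$N{\left(R \right)} = \sqrt{-8 + R}$
$\left(\frac{42}{23} + N{\left(2 \right)}\right) \left(-149\right) = \left(\frac{42}{23} + \sqrt{-8 + 2}\right) \left(-149\right) = \left(42 \cdot \frac{1}{23} + \sqrt{-6}\right) \left(-149\right) = \left(\frac{42}{23} + i \sqrt{6}\right) \left(-149\right) = - \frac{6258}{23} - 149 i \sqrt{6}$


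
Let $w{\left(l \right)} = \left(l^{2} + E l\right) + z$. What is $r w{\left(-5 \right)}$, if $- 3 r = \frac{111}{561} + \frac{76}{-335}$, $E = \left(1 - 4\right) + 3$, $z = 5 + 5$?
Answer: $\frac{12719}{37587} \approx 0.33839$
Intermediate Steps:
$z = 10$
$E = 0$ ($E = -3 + 3 = 0$)
$r = \frac{1817}{187935}$ ($r = - \frac{\frac{111}{561} + \frac{76}{-335}}{3} = - \frac{111 \cdot \frac{1}{561} + 76 \left(- \frac{1}{335}\right)}{3} = - \frac{\frac{37}{187} - \frac{76}{335}}{3} = \left(- \frac{1}{3}\right) \left(- \frac{1817}{62645}\right) = \frac{1817}{187935} \approx 0.0096682$)
$w{\left(l \right)} = 10 + l^{2}$ ($w{\left(l \right)} = \left(l^{2} + 0 l\right) + 10 = \left(l^{2} + 0\right) + 10 = l^{2} + 10 = 10 + l^{2}$)
$r w{\left(-5 \right)} = \frac{1817 \left(10 + \left(-5\right)^{2}\right)}{187935} = \frac{1817 \left(10 + 25\right)}{187935} = \frac{1817}{187935} \cdot 35 = \frac{12719}{37587}$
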